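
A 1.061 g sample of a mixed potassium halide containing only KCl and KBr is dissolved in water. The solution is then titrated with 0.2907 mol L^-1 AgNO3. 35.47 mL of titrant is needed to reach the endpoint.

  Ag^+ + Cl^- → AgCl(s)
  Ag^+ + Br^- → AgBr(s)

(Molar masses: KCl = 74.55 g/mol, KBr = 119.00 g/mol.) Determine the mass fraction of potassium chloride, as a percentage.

n(AgNO3) = 0.03547 × 0.2907 = 0.01031 mol
Let x = n(KCl), y = n(KBr).
Titrant: 1x + 1y = 0.01031;  mass: 74.55x + 119.00y = 1.061
Solving, x = 3.735 × 10^-3 mol, y = 6.576 × 10^-3 mol
mass of KCl = 3.735 × 10^-3 × 74.55 = 0.2785 g
% KCl = 0.2785 / 1.061 × 100 = 26.24 %

26.24 %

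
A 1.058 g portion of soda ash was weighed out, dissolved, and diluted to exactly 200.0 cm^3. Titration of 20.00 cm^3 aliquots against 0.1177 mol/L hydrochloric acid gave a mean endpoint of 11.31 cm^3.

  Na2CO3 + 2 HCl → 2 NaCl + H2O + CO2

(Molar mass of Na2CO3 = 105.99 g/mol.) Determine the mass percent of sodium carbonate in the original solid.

n(HCl) per titration = 0.01131 × 0.1177 = 1.331 × 10^-3 mol
From the 1:2 ratio, n(Na2CO3) in each aliquot = 1/2 × 1.331 × 10^-3 = 6.656 × 10^-4 mol
n(Na2CO3) in the whole flask = 6.656 × 10^-4 × 200.0/20.00 = 6.656 × 10^-3 mol
mass of Na2CO3 = 6.656 × 10^-3 × 105.99 = 0.7055 g
% Na2CO3 = 0.7055 / 1.058 × 100 = 66.68 %

66.68 %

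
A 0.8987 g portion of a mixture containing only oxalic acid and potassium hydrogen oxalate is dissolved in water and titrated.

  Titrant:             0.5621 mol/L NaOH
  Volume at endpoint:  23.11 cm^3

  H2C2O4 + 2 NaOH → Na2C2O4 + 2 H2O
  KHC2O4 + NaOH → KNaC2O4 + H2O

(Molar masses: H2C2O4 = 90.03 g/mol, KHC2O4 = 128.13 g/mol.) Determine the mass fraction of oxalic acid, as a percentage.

46.15 %

n(NaOH) = 0.02311 × 0.5621 = 0.01299 mol
Let x = n(H2C2O4), y = n(KHC2O4).
Titrant: 2x + 1y = 0.01299;  mass: 90.03x + 128.13y = 0.8987
Solving, x = 4.606 × 10^-3 mol, y = 3.777 × 10^-3 mol
mass of H2C2O4 = 4.606 × 10^-3 × 90.03 = 0.4147 g
% H2C2O4 = 0.4147 / 0.8987 × 100 = 46.15 %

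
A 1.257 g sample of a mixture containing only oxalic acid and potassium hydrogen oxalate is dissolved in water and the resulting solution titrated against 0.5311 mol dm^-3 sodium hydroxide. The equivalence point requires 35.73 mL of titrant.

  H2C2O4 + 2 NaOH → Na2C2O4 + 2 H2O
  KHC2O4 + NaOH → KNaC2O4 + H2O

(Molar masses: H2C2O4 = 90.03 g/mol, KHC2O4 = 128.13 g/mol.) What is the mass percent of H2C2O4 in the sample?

50.60 %

n(NaOH) = 0.03573 × 0.5311 = 0.01898 mol
Let x = n(H2C2O4), y = n(KHC2O4).
Titrant: 2x + 1y = 0.01898;  mass: 90.03x + 128.13y = 1.257
Solving, x = 7.065 × 10^-3 mol, y = 4.846 × 10^-3 mol
mass of H2C2O4 = 7.065 × 10^-3 × 90.03 = 0.6361 g
% H2C2O4 = 0.6361 / 1.257 × 100 = 50.60 %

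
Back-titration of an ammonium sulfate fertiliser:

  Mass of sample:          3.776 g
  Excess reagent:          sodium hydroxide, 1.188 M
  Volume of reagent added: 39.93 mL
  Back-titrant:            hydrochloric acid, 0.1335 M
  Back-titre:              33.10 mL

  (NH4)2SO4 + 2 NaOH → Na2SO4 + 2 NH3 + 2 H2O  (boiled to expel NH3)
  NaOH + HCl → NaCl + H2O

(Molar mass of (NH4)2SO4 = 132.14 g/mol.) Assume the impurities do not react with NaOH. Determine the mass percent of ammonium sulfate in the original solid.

n(NaOH) added = 0.03993 × 1.188 = 0.04744 mol
n(HCl) used in back-titration = 0.03310 × 0.1335 = 4.419 × 10^-3 mol
n(NaOH) left over = 4.419 × 10^-3 mol (1:1 ratio)
n(NaOH) consumed by analyte = 0.04744 − 4.419 × 10^-3 = 0.04302 mol
From the 1:2 ratio, n((NH4)2SO4) = 1/2 × 0.04302 = 0.02151 mol
mass of (NH4)2SO4 = 0.02151 × 132.14 = 2.842 g
% (NH4)2SO4 = 2.842 / 3.776 × 100 = 75.27 %

75.27 %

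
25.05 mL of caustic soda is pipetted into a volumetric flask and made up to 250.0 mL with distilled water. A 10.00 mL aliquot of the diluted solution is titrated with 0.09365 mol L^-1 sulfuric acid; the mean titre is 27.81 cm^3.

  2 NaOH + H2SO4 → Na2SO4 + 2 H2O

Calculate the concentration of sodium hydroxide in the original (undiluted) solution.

5.198 mol/L

n(H2SO4) = 0.02781 × 0.09365 = 2.604 × 10^-3 mol
From the 2:1 ratio, n(NaOH) in the aliquot = 2/1 × 2.604 × 10^-3 = 5.209 × 10^-3 mol
[NaOH]_dilute = 5.209 × 10^-3 / 0.01000 = 0.5209 mol/L
Dilution factor = 250.0 / 25.05 = 9.980
[NaOH]_stock = 0.5209 × 9.980 = 5.198 mol/L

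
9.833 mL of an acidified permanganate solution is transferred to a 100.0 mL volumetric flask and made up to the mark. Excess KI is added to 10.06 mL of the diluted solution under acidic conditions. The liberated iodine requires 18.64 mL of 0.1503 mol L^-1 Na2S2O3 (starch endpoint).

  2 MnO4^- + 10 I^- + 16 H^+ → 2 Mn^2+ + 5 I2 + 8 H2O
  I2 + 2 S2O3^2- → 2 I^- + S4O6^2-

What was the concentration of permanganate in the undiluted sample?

n(S2O3^2-) = 0.01864 × 0.1503 = 2.802 × 10^-3 mol
n(I2) = n(S2O3^2-)/2 = 1.401 × 10^-3 mol
From the 2:5 ratio, n(MnO4^-) in the aliquot = 2/5 × 1.401 × 10^-3 = 5.603 × 10^-4 mol
[MnO4^-]_dilute = 5.603 × 10^-4 / 0.01006 = 0.05570 mol/L
[MnO4^-]_original = 0.05570 × 100.0/9.833 = 0.5664 mol/L

0.5664 mol/L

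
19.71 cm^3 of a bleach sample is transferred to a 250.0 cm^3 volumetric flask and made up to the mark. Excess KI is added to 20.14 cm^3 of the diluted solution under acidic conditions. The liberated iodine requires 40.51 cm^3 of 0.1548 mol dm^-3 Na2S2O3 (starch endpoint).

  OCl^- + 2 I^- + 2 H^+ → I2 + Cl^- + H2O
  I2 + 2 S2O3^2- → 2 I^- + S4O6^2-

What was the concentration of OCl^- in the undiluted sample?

n(S2O3^2-) = 0.04051 × 0.1548 = 6.271 × 10^-3 mol
n(I2) = n(S2O3^2-)/2 = 3.135 × 10^-3 mol
n(OCl^-) in the aliquot = 3.135 × 10^-3 mol (1:1 ratio)
[OCl^-]_dilute = 3.135 × 10^-3 / 0.02014 = 0.1557 mol/L
[OCl^-]_original = 0.1557 × 250.0/19.71 = 1.975 mol/L

1.975 mol/L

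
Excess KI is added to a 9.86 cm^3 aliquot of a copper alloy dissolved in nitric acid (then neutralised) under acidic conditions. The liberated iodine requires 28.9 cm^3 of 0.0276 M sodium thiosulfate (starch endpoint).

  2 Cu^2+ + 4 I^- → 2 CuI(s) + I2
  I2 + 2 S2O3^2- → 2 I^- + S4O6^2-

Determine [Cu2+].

0.0809 M

n(S2O3^2-) = 0.0289 × 0.0276 = 7.98 × 10^-4 mol
n(I2) = n(S2O3^2-)/2 = 3.99 × 10^-4 mol
From the 2:1 ratio, n(Cu2+) in the aliquot = 2/1 × 3.99 × 10^-4 = 7.98 × 10^-4 mol
[Cu2+] = 7.98 × 10^-4 / 0.00986 = 0.0809 mol/L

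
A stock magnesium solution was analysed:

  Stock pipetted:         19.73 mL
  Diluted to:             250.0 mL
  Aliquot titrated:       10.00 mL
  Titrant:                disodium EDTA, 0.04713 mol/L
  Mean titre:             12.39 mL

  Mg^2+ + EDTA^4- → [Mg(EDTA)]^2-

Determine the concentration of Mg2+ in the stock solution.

n(EDTA) = 0.01239 × 0.04713 = 5.839 × 10^-4 mol
n(Mg2+) in the aliquot = 5.839 × 10^-4 mol (1:1 ratio)
[Mg2+]_dilute = 5.839 × 10^-4 / 0.01000 = 0.05839 mol/L
Dilution factor = 250.0 / 19.73 = 12.67
[Mg2+]_stock = 0.05839 × 12.67 = 0.7399 mol/L

0.7399 mol/L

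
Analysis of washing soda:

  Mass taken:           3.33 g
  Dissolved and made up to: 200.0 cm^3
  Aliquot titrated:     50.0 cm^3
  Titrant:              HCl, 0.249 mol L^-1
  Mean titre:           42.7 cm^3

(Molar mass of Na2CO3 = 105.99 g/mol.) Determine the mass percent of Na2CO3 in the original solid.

Na2CO3 + 2 HCl → 2 NaCl + H2O + CO2
n(HCl) per titration = 0.0427 × 0.249 = 0.0106 mol
From the 1:2 ratio, n(Na2CO3) in each aliquot = 1/2 × 0.0106 = 5.32 × 10^-3 mol
n(Na2CO3) in the whole flask = 5.32 × 10^-3 × 200.0/50.0 = 0.0213 mol
mass of Na2CO3 = 0.0213 × 105.99 = 2.25 g
% Na2CO3 = 2.25 / 3.33 × 100 = 67.7 %

67.7 %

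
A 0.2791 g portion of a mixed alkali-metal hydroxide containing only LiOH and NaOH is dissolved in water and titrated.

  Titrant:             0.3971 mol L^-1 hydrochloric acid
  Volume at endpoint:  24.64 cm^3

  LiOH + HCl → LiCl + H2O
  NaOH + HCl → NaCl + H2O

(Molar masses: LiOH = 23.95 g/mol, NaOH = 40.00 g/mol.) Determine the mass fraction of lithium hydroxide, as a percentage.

n(HCl) = 0.02464 × 0.3971 = 9.785 × 10^-3 mol
Let x = n(LiOH), y = n(NaOH).
Titrant: 1x + 1y = 9.785 × 10^-3;  mass: 23.95x + 40.00y = 0.2791
Solving, x = 6.996 × 10^-3 mol, y = 2.789 × 10^-3 mol
mass of LiOH = 6.996 × 10^-3 × 23.95 = 0.1675 g
% LiOH = 0.1675 / 0.2791 × 100 = 60.03 %

60.03 %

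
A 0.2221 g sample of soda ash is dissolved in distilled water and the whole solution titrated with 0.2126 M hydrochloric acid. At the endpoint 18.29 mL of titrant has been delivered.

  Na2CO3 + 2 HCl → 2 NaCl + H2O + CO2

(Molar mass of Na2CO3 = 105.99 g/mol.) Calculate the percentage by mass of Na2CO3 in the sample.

92.78 %

n(HCl) = 0.01829 L × 0.2126 mol/L = 3.888 × 10^-3 mol
From the 1:2 ratio, n(Na2CO3) = 1/2 × 3.888 × 10^-3 = 1.944 × 10^-3 mol
mass of Na2CO3 = 1.944 × 10^-3 × 105.99 g/mol = 0.2061 g
% Na2CO3 = 0.2061 / 0.2221 × 100 = 92.78 %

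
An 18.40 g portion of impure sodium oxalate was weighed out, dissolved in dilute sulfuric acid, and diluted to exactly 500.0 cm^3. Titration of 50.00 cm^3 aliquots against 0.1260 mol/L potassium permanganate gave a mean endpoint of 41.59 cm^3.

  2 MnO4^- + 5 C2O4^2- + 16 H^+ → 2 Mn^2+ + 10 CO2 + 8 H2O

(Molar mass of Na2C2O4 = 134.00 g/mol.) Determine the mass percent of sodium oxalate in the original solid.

95.41 %

n(KMnO4) per titration = 0.04159 × 0.1260 = 5.240 × 10^-3 mol
From the 5:2 ratio, n(Na2C2O4) in each aliquot = 5/2 × 5.240 × 10^-3 = 0.01310 mol
n(Na2C2O4) in the whole flask = 0.01310 × 500.0/50.00 = 0.1310 mol
mass of Na2C2O4 = 0.1310 × 134.00 = 17.56 g
% Na2C2O4 = 17.56 / 18.40 × 100 = 95.41 %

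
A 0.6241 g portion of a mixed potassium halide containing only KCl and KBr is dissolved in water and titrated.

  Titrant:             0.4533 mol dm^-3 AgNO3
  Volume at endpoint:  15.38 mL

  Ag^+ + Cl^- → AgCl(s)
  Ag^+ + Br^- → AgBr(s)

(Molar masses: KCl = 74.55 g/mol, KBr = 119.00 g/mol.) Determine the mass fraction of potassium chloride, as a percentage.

55.24 %

n(AgNO3) = 0.01538 × 0.4533 = 6.972 × 10^-3 mol
Let x = n(KCl), y = n(KBr).
Titrant: 1x + 1y = 6.972 × 10^-3;  mass: 74.55x + 119.00y = 0.6241
Solving, x = 4.624 × 10^-3 mol, y = 2.348 × 10^-3 mol
mass of KCl = 4.624 × 10^-3 × 74.55 = 0.3447 g
% KCl = 0.3447 / 0.6241 × 100 = 55.24 %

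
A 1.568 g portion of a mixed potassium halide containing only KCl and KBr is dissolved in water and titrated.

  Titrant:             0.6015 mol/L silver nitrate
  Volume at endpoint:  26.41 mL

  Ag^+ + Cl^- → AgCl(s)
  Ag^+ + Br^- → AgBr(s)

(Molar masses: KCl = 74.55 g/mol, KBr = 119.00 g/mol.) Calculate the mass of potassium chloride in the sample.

0.5407 g

n(AgNO3) = 0.02641 × 0.6015 = 0.01589 mol
Let x = n(KCl), y = n(KBr).
Titrant: 1x + 1y = 0.01589;  mass: 74.55x + 119.00y = 1.568
Solving, x = 7.253 × 10^-3 mol, y = 8.633 × 10^-3 mol
mass of KCl = 7.253 × 10^-3 × 74.55 = 0.5407 g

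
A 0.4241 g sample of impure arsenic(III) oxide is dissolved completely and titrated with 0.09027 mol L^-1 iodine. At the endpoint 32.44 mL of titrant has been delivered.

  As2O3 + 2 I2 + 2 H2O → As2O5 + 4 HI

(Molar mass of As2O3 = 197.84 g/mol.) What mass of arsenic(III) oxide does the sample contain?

0.2897 g

n(I2) = 0.03244 L × 0.09027 mol/L = 2.928 × 10^-3 mol
From the 1:2 ratio, n(As2O3) = 1/2 × 2.928 × 10^-3 = 1.464 × 10^-3 mol
mass of As2O3 = 1.464 × 10^-3 × 197.84 g/mol = 0.2897 g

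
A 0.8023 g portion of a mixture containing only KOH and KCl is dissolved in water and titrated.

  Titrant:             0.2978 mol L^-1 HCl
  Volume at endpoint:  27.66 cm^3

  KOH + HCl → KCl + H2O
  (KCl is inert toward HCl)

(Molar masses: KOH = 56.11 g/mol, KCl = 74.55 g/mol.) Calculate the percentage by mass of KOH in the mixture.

57.61 %

n(HCl) = 0.02766 × 0.2978 = 8.237 × 10^-3 mol
Let x = n(KOH), y = n(KCl).
Titrant: 1x = 8.237 × 10^-3;  mass: 56.11x + 74.55y = 0.8023
Solving, x = 8.237 × 10^-3 mol, y = 4.562 × 10^-3 mol
mass of KOH = 8.237 × 10^-3 × 56.11 = 0.4622 g
% KOH = 0.4622 / 0.8023 × 100 = 57.61 %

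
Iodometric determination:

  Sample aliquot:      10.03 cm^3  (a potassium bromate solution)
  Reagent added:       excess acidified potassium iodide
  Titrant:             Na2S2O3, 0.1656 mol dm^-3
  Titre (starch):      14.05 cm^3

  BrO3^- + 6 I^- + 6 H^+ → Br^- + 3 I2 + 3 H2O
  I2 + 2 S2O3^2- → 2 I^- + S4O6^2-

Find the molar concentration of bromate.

0.03866 mol/L

n(S2O3^2-) = 0.01405 × 0.1656 = 2.327 × 10^-3 mol
n(I2) = n(S2O3^2-)/2 = 1.163 × 10^-3 mol
From the 1:3 ratio, n(BrO3^-) in the aliquot = 1/3 × 1.163 × 10^-3 = 3.878 × 10^-4 mol
[BrO3^-] = 3.878 × 10^-4 / 0.01003 = 0.03866 mol/L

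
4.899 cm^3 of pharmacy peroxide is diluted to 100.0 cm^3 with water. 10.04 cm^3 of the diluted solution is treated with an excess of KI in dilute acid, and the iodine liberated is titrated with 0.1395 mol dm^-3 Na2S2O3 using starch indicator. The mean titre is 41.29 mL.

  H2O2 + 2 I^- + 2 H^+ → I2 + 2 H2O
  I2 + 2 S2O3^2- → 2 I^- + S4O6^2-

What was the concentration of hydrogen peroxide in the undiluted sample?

n(S2O3^2-) = 0.04129 × 0.1395 = 5.760 × 10^-3 mol
n(I2) = n(S2O3^2-)/2 = 2.880 × 10^-3 mol
n(H2O2) in the aliquot = 2.880 × 10^-3 mol (1:1 ratio)
[H2O2]_dilute = 2.880 × 10^-3 / 0.01004 = 0.2869 mol/L
[H2O2]_original = 0.2869 × 100.0/4.899 = 5.855 mol/L

5.855 mol/L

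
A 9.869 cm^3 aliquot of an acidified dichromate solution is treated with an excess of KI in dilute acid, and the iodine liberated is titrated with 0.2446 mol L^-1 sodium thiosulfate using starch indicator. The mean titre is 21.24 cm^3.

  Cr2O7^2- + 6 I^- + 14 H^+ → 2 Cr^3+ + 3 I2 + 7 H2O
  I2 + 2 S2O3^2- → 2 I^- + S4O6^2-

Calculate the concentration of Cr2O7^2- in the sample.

0.08774 mol/L

n(S2O3^2-) = 0.02124 × 0.2446 = 5.195 × 10^-3 mol
n(I2) = n(S2O3^2-)/2 = 2.598 × 10^-3 mol
From the 1:3 ratio, n(Cr2O7^2-) in the aliquot = 1/3 × 2.598 × 10^-3 = 8.659 × 10^-4 mol
[Cr2O7^2-] = 8.659 × 10^-4 / 0.009869 = 0.08774 mol/L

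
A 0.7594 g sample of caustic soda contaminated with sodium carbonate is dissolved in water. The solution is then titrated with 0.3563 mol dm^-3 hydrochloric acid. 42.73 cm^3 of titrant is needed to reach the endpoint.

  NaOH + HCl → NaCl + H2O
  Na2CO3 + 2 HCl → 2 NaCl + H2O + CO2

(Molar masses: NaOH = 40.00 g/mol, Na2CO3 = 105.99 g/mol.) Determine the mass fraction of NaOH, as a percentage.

19.23 %

n(HCl) = 0.04273 × 0.3563 = 0.01522 mol
Let x = n(NaOH), y = n(Na2CO3).
Titrant: 1x + 2y = 0.01522;  mass: 40.00x + 105.99y = 0.7594
Solving, x = 3.650 × 10^-3 mol, y = 5.787 × 10^-3 mol
mass of NaOH = 3.650 × 10^-3 × 40.00 = 0.1460 g
% NaOH = 0.1460 / 0.7594 × 100 = 19.23 %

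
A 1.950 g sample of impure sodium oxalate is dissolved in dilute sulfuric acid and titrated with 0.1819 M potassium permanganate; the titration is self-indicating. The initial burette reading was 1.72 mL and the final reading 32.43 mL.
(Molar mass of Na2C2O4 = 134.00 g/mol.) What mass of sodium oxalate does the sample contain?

2 MnO4^- + 5 C2O4^2- + 16 H^+ → 2 Mn^2+ + 10 CO2 + 8 H2O
n(KMnO4) = 0.03071 L × 0.1819 mol/L = 5.586 × 10^-3 mol
From the 5:2 ratio, n(Na2C2O4) = 5/2 × 5.586 × 10^-3 = 0.01397 mol
mass of Na2C2O4 = 0.01397 × 134.00 g/mol = 1.871 g

1.871 g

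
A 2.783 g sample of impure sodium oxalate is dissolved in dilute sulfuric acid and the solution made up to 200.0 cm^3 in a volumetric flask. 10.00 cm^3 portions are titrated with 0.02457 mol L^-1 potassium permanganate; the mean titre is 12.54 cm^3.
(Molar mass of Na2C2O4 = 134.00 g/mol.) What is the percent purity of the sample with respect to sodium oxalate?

2 MnO4^- + 5 C2O4^2- + 16 H^+ → 2 Mn^2+ + 10 CO2 + 8 H2O
n(KMnO4) per titration = 0.01254 × 0.02457 = 3.081 × 10^-4 mol
From the 5:2 ratio, n(Na2C2O4) in each aliquot = 5/2 × 3.081 × 10^-4 = 7.703 × 10^-4 mol
n(Na2C2O4) in the whole flask = 7.703 × 10^-4 × 200.0/10.00 = 0.01541 mol
mass of Na2C2O4 = 0.01541 × 134.00 = 2.064 g
% Na2C2O4 = 2.064 / 2.783 × 100 = 74.18 %

74.18 %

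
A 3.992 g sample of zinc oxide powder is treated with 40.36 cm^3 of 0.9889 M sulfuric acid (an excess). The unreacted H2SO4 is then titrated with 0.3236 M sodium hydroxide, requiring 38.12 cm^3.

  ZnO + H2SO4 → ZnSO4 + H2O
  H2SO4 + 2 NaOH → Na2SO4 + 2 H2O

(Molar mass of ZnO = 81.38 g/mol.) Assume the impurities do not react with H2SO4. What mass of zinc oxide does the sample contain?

n(H2SO4) added = 0.04036 × 0.9889 = 0.03991 mol
n(NaOH) used in back-titration = 0.03812 × 0.3236 = 0.01234 mol
From the 1:2 ratio, n(H2SO4) left over = 1/2 × 0.01234 = 6.168 × 10^-3 mol
n(H2SO4) consumed by analyte = 0.03991 − 6.168 × 10^-3 = 0.03374 mol
n(ZnO) = 0.03374 mol (1:1 ratio)
mass of ZnO = 0.03374 × 81.38 = 2.746 g

2.746 g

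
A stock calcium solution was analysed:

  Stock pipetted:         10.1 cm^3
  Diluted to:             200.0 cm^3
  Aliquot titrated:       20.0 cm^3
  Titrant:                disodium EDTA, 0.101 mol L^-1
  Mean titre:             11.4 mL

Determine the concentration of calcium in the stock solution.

1.14 mol/L

Ca^2+ + EDTA^4- → [Ca(EDTA)]^2-
n(EDTA) = 0.0114 × 0.101 = 1.15 × 10^-3 mol
n(Ca2+) in the aliquot = 1.15 × 10^-3 mol (1:1 ratio)
[Ca2+]_dilute = 1.15 × 10^-3 / 0.0200 = 0.0576 mol/L
Dilution factor = 200.0 / 10.1 = 19.80
[Ca2+]_stock = 0.0576 × 19.80 = 1.14 mol/L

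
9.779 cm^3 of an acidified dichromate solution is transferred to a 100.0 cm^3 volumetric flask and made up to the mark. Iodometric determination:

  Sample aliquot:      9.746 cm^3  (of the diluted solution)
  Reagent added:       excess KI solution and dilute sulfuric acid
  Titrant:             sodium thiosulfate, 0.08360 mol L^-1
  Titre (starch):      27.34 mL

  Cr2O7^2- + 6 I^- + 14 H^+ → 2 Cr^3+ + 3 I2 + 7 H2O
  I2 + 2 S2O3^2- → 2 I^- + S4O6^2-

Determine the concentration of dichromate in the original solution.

0.3997 mol/L

n(S2O3^2-) = 0.02734 × 0.08360 = 2.286 × 10^-3 mol
n(I2) = n(S2O3^2-)/2 = 1.143 × 10^-3 mol
From the 1:3 ratio, n(Cr2O7^2-) in the aliquot = 1/3 × 1.143 × 10^-3 = 3.809 × 10^-4 mol
[Cr2O7^2-]_dilute = 3.809 × 10^-4 / 0.009746 = 0.03909 mol/L
[Cr2O7^2-]_original = 0.03909 × 100.0/9.779 = 0.3997 mol/L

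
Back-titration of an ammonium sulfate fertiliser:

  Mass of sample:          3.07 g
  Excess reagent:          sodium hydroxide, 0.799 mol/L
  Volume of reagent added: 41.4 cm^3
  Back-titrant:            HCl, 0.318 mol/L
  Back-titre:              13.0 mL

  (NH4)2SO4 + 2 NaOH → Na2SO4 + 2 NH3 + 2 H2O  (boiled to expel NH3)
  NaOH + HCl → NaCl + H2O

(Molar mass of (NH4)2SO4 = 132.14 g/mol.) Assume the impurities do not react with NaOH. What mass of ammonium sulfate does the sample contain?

n(NaOH) added = 0.0414 × 0.799 = 0.0331 mol
n(HCl) used in back-titration = 0.0130 × 0.318 = 4.13 × 10^-3 mol
n(NaOH) left over = 4.13 × 10^-3 mol (1:1 ratio)
n(NaOH) consumed by analyte = 0.0331 − 4.13 × 10^-3 = 0.0289 mol
From the 1:2 ratio, n((NH4)2SO4) = 1/2 × 0.0289 = 0.0145 mol
mass of (NH4)2SO4 = 0.0145 × 132.14 = 1.91 g

1.91 g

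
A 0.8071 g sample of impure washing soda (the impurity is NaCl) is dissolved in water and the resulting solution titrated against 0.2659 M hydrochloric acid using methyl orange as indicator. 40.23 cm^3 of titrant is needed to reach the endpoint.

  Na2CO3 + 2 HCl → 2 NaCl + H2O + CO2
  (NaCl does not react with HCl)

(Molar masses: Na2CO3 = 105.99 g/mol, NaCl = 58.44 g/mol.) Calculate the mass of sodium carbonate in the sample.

0.5669 g

n(HCl) = 0.04023 × 0.2659 = 0.01070 mol
Let x = n(Na2CO3), y = n(NaCl).
Titrant: 2x = 0.01070;  mass: 105.99x + 58.44y = 0.8071
Solving, x = 5.349 × 10^-3 mol, y = 4.110 × 10^-3 mol
mass of Na2CO3 = 5.349 × 10^-3 × 105.99 = 0.5669 g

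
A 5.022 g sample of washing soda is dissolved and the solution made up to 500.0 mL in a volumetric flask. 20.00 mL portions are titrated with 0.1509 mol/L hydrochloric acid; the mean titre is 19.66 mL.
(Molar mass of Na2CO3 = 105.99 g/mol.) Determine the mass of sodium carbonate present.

3.930 g

Na2CO3 + 2 HCl → 2 NaCl + H2O + CO2
n(HCl) per titration = 0.01966 × 0.1509 = 2.967 × 10^-3 mol
From the 1:2 ratio, n(Na2CO3) in each aliquot = 1/2 × 2.967 × 10^-3 = 1.483 × 10^-3 mol
n(Na2CO3) in the whole flask = 1.483 × 10^-3 × 500.0/20.00 = 0.03708 mol
mass of Na2CO3 = 0.03708 × 105.99 = 3.930 g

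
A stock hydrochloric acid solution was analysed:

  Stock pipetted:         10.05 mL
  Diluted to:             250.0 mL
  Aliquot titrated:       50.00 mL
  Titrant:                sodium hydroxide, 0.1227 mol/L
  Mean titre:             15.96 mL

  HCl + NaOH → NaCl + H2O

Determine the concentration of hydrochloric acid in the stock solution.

n(NaOH) = 0.01596 × 0.1227 = 1.958 × 10^-3 mol
n(HCl) in the aliquot = 1.958 × 10^-3 mol (1:1 ratio)
[HCl]_dilute = 1.958 × 10^-3 / 0.05000 = 0.03917 mol/L
Dilution factor = 250.0 / 10.05 = 24.88
[HCl]_stock = 0.03917 × 24.88 = 0.9743 mol/L

0.9743 mol/L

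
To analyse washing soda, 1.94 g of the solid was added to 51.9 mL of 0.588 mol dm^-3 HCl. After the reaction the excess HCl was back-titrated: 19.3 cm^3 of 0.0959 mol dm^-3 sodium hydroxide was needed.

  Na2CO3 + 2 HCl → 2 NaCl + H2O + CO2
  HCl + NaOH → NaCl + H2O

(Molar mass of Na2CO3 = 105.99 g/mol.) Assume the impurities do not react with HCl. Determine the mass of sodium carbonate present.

n(HCl) added = 0.0519 × 0.588 = 0.0305 mol
n(NaOH) used in back-titration = 0.0193 × 0.0959 = 1.85 × 10^-3 mol
n(HCl) left over = 1.85 × 10^-3 mol (1:1 ratio)
n(HCl) consumed by analyte = 0.0305 − 1.85 × 10^-3 = 0.0287 mol
From the 1:2 ratio, n(Na2CO3) = 1/2 × 0.0287 = 0.0143 mol
mass of Na2CO3 = 0.0143 × 105.99 = 1.52 g

1.52 g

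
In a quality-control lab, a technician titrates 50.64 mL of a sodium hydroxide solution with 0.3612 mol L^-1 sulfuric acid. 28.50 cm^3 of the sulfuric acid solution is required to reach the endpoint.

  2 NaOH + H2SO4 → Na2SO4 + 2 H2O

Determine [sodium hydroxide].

n(H2SO4) = 0.02850 L × 0.3612 mol/L = 0.01029 mol
From the 2:1 mole ratio, n(NaOH) = 2/1 × 0.01029 = 0.02059 mol
[NaOH] = 0.02059 mol / 0.05064 L = 0.4066 mol/L

0.4066 mol/L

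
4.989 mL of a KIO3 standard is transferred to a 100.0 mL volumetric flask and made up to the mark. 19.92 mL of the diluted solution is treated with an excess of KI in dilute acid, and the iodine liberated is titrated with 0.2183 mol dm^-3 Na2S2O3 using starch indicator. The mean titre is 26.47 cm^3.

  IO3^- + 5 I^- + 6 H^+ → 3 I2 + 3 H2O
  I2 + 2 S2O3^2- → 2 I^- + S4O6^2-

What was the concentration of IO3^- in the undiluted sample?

0.9691 mol/L

n(S2O3^2-) = 0.02647 × 0.2183 = 5.778 × 10^-3 mol
n(I2) = n(S2O3^2-)/2 = 2.889 × 10^-3 mol
From the 1:3 ratio, n(IO3^-) in the aliquot = 1/3 × 2.889 × 10^-3 = 9.631 × 10^-4 mol
[IO3^-]_dilute = 9.631 × 10^-4 / 0.01992 = 0.04835 mol/L
[IO3^-]_original = 0.04835 × 100.0/4.989 = 0.9691 mol/L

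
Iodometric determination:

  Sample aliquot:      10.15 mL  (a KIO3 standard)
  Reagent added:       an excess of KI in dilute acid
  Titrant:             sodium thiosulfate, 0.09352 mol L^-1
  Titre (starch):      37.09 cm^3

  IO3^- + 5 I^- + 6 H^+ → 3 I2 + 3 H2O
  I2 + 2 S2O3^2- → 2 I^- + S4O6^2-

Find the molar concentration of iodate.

n(S2O3^2-) = 0.03709 × 0.09352 = 3.469 × 10^-3 mol
n(I2) = n(S2O3^2-)/2 = 1.734 × 10^-3 mol
From the 1:3 ratio, n(IO3^-) in the aliquot = 1/3 × 1.734 × 10^-3 = 5.781 × 10^-4 mol
[IO3^-] = 5.781 × 10^-4 / 0.01015 = 0.05696 mol/L

0.05696 mol/L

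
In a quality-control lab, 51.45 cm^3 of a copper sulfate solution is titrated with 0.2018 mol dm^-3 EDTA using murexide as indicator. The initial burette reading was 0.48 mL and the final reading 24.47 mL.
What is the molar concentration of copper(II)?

0.09409 mol/L

Cu^2+ + EDTA^4- → [Cu(EDTA)]^2-
n(EDTA) = 0.02399 L × 0.2018 mol/L = 4.841 × 10^-3 mol
n(Cu2+) = 4.841 × 10^-3 mol (1:1 mole ratio)
[Cu2+] = 4.841 × 10^-3 mol / 0.05145 L = 0.09409 mol/L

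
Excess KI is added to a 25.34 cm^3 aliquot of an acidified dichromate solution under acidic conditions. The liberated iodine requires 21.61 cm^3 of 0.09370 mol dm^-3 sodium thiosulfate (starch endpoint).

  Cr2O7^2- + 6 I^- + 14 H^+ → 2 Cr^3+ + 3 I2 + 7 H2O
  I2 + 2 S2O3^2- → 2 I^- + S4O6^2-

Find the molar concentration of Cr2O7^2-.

0.01332 mol/L

n(S2O3^2-) = 0.02161 × 0.09370 = 2.025 × 10^-3 mol
n(I2) = n(S2O3^2-)/2 = 1.012 × 10^-3 mol
From the 1:3 ratio, n(Cr2O7^2-) in the aliquot = 1/3 × 1.012 × 10^-3 = 3.375 × 10^-4 mol
[Cr2O7^2-] = 3.375 × 10^-4 / 0.02534 = 0.01332 mol/L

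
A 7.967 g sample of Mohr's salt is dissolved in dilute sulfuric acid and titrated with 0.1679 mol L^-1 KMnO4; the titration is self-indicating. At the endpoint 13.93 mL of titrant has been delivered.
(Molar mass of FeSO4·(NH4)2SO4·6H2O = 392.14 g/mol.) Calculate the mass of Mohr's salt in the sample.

MnO4^- + 5 Fe^2+ + 8 H^+ → Mn^2+ + 5 Fe^3+ + 4 H2O
n(KMnO4) = 0.01393 L × 0.1679 mol/L = 2.339 × 10^-3 mol
From the 5:1 ratio, n(FeSO4·(NH4)2SO4·6H2O) = 5/1 × 2.339 × 10^-3 = 0.01169 mol
mass of FeSO4·(NH4)2SO4·6H2O = 0.01169 × 392.14 g/mol = 4.586 g

4.586 g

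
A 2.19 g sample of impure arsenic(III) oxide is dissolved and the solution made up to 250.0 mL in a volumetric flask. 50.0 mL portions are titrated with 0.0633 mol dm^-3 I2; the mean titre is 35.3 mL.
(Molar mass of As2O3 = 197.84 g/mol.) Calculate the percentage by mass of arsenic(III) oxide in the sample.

50.5 %

As2O3 + 2 I2 + 2 H2O → As2O5 + 4 HI
n(I2) per titration = 0.0353 × 0.0633 = 2.23 × 10^-3 mol
From the 1:2 ratio, n(As2O3) in each aliquot = 1/2 × 2.23 × 10^-3 = 1.12 × 10^-3 mol
n(As2O3) in the whole flask = 1.12 × 10^-3 × 250.0/50.0 = 5.59 × 10^-3 mol
mass of As2O3 = 5.59 × 10^-3 × 197.84 = 1.11 g
% As2O3 = 1.11 / 2.19 × 100 = 50.5 %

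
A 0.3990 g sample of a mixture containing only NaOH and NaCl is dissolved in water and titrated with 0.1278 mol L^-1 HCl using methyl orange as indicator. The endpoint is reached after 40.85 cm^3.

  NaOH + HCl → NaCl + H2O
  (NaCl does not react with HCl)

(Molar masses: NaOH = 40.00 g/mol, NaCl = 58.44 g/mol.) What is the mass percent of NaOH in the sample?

n(HCl) = 0.04085 × 0.1278 = 5.221 × 10^-3 mol
Let x = n(NaOH), y = n(NaCl).
Titrant: 1x = 5.221 × 10^-3;  mass: 40.00x + 58.44y = 0.3990
Solving, x = 5.221 × 10^-3 mol, y = 3.254 × 10^-3 mol
mass of NaOH = 5.221 × 10^-3 × 40.00 = 0.2088 g
% NaOH = 0.2088 / 0.3990 × 100 = 52.34 %

52.34 %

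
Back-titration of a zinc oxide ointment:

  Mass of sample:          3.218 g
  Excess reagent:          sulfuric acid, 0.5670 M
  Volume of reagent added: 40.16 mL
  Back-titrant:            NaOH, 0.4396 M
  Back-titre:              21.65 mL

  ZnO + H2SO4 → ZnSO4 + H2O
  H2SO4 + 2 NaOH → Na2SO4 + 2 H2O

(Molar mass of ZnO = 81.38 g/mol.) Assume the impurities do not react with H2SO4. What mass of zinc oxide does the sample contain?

1.466 g

n(H2SO4) added = 0.04016 × 0.5670 = 0.02277 mol
n(NaOH) used in back-titration = 0.02165 × 0.4396 = 9.517 × 10^-3 mol
From the 1:2 ratio, n(H2SO4) left over = 1/2 × 9.517 × 10^-3 = 4.759 × 10^-3 mol
n(H2SO4) consumed by analyte = 0.02277 − 4.759 × 10^-3 = 0.01801 mol
n(ZnO) = 0.01801 mol (1:1 ratio)
mass of ZnO = 0.01801 × 81.38 = 1.466 g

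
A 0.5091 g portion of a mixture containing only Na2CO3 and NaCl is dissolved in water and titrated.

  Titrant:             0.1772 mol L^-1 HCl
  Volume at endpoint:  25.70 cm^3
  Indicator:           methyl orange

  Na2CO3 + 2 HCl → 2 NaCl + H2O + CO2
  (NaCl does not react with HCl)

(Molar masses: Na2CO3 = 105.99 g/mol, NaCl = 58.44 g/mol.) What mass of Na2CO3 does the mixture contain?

0.2413 g

n(HCl) = 0.02570 × 0.1772 = 4.554 × 10^-3 mol
Let x = n(Na2CO3), y = n(NaCl).
Titrant: 2x = 4.554 × 10^-3;  mass: 105.99x + 58.44y = 0.5091
Solving, x = 2.277 × 10^-3 mol, y = 4.582 × 10^-3 mol
mass of Na2CO3 = 2.277 × 10^-3 × 105.99 = 0.2413 g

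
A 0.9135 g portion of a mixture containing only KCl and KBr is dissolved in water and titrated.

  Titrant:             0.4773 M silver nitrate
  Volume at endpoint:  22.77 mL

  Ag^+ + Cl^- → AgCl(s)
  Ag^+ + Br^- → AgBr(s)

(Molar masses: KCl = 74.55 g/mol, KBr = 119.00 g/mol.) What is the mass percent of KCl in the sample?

69.73 %

n(AgNO3) = 0.02277 × 0.4773 = 0.01087 mol
Let x = n(KCl), y = n(KBr).
Titrant: 1x + 1y = 0.01087;  mass: 74.55x + 119.00y = 0.9135
Solving, x = 8.545 × 10^-3 mol, y = 2.324 × 10^-3 mol
mass of KCl = 8.545 × 10^-3 × 74.55 = 0.6370 g
% KCl = 0.6370 / 0.9135 × 100 = 69.73 %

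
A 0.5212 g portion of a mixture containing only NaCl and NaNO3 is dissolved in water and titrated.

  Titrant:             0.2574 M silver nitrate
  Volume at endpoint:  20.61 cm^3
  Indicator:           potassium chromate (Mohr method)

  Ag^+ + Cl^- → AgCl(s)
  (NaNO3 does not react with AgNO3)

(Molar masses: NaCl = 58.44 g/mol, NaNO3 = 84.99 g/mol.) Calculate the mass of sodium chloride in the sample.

n(AgNO3) = 0.02061 × 0.2574 = 5.305 × 10^-3 mol
Let x = n(NaCl), y = n(NaNO3).
Titrant: 1x = 5.305 × 10^-3;  mass: 58.44x + 84.99y = 0.5212
Solving, x = 5.305 × 10^-3 mol, y = 2.485 × 10^-3 mol
mass of NaCl = 5.305 × 10^-3 × 58.44 = 0.3100 g

0.3100 g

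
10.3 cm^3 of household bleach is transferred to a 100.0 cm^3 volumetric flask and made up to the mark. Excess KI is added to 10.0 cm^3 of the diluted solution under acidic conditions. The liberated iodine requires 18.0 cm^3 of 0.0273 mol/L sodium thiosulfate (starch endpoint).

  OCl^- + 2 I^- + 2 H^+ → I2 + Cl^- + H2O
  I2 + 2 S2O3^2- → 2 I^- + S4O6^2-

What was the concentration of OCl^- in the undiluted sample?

n(S2O3^2-) = 0.0180 × 0.0273 = 4.91 × 10^-4 mol
n(I2) = n(S2O3^2-)/2 = 2.46 × 10^-4 mol
n(OCl^-) in the aliquot = 2.46 × 10^-4 mol (1:1 ratio)
[OCl^-]_dilute = 2.46 × 10^-4 / 0.0100 = 0.0246 mol/L
[OCl^-]_original = 0.0246 × 100.0/10.3 = 0.239 mol/L

0.239 mol/L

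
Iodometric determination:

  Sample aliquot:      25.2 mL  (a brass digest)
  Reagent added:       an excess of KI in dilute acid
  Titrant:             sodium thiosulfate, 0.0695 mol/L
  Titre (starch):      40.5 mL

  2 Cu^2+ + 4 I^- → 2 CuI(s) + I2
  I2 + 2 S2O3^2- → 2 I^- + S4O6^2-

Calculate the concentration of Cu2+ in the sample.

n(S2O3^2-) = 0.0405 × 0.0695 = 2.81 × 10^-3 mol
n(I2) = n(S2O3^2-)/2 = 1.41 × 10^-3 mol
From the 2:1 ratio, n(Cu2+) in the aliquot = 2/1 × 1.41 × 10^-3 = 2.81 × 10^-3 mol
[Cu2+] = 2.81 × 10^-3 / 0.0252 = 0.112 mol/L

0.112 mol/L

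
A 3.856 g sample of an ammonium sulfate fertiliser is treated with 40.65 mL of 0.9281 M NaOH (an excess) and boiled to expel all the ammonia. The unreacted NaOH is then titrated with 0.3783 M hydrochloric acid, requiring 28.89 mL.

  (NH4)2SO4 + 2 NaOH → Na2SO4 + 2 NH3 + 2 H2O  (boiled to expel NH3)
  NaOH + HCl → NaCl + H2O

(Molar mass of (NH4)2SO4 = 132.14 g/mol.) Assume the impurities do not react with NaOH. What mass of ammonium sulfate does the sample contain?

n(NaOH) added = 0.04065 × 0.9281 = 0.03773 mol
n(HCl) used in back-titration = 0.02889 × 0.3783 = 0.01093 mol
n(NaOH) left over = 0.01093 mol (1:1 ratio)
n(NaOH) consumed by analyte = 0.03773 − 0.01093 = 0.02680 mol
From the 1:2 ratio, n((NH4)2SO4) = 1/2 × 0.02680 = 0.01340 mol
mass of (NH4)2SO4 = 0.01340 × 132.14 = 1.771 g

1.771 g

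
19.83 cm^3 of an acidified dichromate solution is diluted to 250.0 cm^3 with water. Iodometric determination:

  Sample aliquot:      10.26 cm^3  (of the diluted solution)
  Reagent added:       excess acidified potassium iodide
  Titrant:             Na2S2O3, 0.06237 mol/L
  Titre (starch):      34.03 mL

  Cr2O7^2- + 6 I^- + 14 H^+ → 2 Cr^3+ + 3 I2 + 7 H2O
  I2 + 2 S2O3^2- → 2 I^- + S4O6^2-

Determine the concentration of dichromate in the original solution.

n(S2O3^2-) = 0.03403 × 0.06237 = 2.122 × 10^-3 mol
n(I2) = n(S2O3^2-)/2 = 1.061 × 10^-3 mol
From the 1:3 ratio, n(Cr2O7^2-) in the aliquot = 1/3 × 1.061 × 10^-3 = 3.537 × 10^-4 mol
[Cr2O7^2-]_dilute = 3.537 × 10^-4 / 0.01026 = 0.03448 mol/L
[Cr2O7^2-]_original = 0.03448 × 250.0/19.83 = 0.4347 mol/L

0.4347 mol/L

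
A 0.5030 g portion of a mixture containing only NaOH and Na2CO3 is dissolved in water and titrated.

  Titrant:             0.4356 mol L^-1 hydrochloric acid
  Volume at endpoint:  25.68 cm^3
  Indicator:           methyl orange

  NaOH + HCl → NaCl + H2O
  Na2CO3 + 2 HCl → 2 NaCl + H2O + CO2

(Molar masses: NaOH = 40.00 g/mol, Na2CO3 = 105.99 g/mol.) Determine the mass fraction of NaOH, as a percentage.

n(HCl) = 0.02568 × 0.4356 = 0.01119 mol
Let x = n(NaOH), y = n(Na2CO3).
Titrant: 1x + 2y = 0.01119;  mass: 40.00x + 105.99y = 0.5030
Solving, x = 6.911 × 10^-3 mol, y = 2.137 × 10^-3 mol
mass of NaOH = 6.911 × 10^-3 × 40.00 = 0.2765 g
% NaOH = 0.2765 / 0.5030 × 100 = 54.96 %

54.96 %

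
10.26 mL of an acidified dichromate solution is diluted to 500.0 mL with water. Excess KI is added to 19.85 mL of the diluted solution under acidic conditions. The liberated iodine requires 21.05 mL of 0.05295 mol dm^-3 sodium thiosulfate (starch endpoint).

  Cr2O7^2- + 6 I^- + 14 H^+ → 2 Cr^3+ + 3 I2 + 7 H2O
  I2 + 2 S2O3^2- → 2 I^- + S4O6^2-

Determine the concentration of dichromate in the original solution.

n(S2O3^2-) = 0.02105 × 0.05295 = 1.115 × 10^-3 mol
n(I2) = n(S2O3^2-)/2 = 5.573 × 10^-4 mol
From the 1:3 ratio, n(Cr2O7^2-) in the aliquot = 1/3 × 5.573 × 10^-4 = 1.858 × 10^-4 mol
[Cr2O7^2-]_dilute = 1.858 × 10^-4 / 0.01985 = 0.009359 mol/L
[Cr2O7^2-]_original = 0.009359 × 500.0/10.26 = 0.4561 mol/L

0.4561 mol/L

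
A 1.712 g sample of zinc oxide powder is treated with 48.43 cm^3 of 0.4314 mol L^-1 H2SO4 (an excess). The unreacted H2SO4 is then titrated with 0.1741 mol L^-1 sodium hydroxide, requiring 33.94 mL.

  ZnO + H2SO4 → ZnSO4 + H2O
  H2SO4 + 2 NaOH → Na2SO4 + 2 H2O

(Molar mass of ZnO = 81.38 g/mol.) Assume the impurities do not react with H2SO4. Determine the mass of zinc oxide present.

1.460 g

n(H2SO4) added = 0.04843 × 0.4314 = 0.02089 mol
n(NaOH) used in back-titration = 0.03394 × 0.1741 = 5.909 × 10^-3 mol
From the 1:2 ratio, n(H2SO4) left over = 1/2 × 5.909 × 10^-3 = 2.954 × 10^-3 mol
n(H2SO4) consumed by analyte = 0.02089 − 2.954 × 10^-3 = 0.01794 mol
n(ZnO) = 0.01794 mol (1:1 ratio)
mass of ZnO = 0.01794 × 81.38 = 1.460 g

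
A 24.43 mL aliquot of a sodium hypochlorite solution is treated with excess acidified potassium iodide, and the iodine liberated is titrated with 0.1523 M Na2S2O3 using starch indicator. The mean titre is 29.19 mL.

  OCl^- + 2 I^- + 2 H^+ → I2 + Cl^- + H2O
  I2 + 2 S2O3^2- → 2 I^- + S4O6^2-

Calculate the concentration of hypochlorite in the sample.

0.09099 M

n(S2O3^2-) = 0.02919 × 0.1523 = 4.446 × 10^-3 mol
n(I2) = n(S2O3^2-)/2 = 2.223 × 10^-3 mol
n(OCl^-) in the aliquot = 2.223 × 10^-3 mol (1:1 ratio)
[OCl^-] = 2.223 × 10^-3 / 0.02443 = 0.09099 mol/L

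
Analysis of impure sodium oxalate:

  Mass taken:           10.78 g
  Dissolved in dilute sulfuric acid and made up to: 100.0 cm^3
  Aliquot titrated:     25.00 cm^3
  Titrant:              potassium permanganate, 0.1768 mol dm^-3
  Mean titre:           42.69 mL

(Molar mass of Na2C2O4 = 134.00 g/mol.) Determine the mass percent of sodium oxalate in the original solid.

93.82 %

2 MnO4^- + 5 C2O4^2- + 16 H^+ → 2 Mn^2+ + 10 CO2 + 8 H2O
n(KMnO4) per titration = 0.04269 × 0.1768 = 7.548 × 10^-3 mol
From the 5:2 ratio, n(Na2C2O4) in each aliquot = 5/2 × 7.548 × 10^-3 = 0.01887 mol
n(Na2C2O4) in the whole flask = 0.01887 × 100.0/25.00 = 0.07548 mol
mass of Na2C2O4 = 0.07548 × 134.00 = 10.11 g
% Na2C2O4 = 10.11 / 10.78 × 100 = 93.82 %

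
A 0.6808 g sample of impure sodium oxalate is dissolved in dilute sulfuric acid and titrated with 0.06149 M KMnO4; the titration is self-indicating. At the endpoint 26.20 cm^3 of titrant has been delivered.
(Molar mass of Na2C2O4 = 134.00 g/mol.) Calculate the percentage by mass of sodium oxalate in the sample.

2 MnO4^- + 5 C2O4^2- + 16 H^+ → 2 Mn^2+ + 10 CO2 + 8 H2O
n(KMnO4) = 0.02620 L × 0.06149 mol/L = 1.611 × 10^-3 mol
From the 5:2 ratio, n(Na2C2O4) = 5/2 × 1.611 × 10^-3 = 4.028 × 10^-3 mol
mass of Na2C2O4 = 4.028 × 10^-3 × 134.00 g/mol = 0.5397 g
% Na2C2O4 = 0.5397 / 0.6808 × 100 = 79.27 %

79.27 %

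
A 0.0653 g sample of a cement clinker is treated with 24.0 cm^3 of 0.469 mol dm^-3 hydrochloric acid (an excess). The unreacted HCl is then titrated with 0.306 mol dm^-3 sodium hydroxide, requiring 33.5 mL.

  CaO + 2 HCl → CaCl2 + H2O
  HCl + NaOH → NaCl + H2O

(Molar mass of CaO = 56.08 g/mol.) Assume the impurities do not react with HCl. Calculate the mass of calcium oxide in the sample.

n(HCl) added = 0.0240 × 0.469 = 0.0113 mol
n(NaOH) used in back-titration = 0.0335 × 0.306 = 0.0103 mol
n(HCl) left over = 0.0103 mol (1:1 ratio)
n(HCl) consumed by analyte = 0.0113 − 0.0103 = 1.01 × 10^-3 mol
From the 1:2 ratio, n(CaO) = 1/2 × 1.01 × 10^-3 = 5.03 × 10^-4 mol
mass of CaO = 5.03 × 10^-4 × 56.08 = 0.0282 g

0.0282 g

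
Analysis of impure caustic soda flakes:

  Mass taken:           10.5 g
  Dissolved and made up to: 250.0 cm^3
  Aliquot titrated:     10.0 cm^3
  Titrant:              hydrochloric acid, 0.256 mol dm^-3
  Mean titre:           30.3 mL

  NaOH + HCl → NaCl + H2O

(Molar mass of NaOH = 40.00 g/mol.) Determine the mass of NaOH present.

7.76 g

n(HCl) per titration = 0.0303 × 0.256 = 7.76 × 10^-3 mol
n(NaOH) in each aliquot = 7.76 × 10^-3 mol (1:1 ratio)
n(NaOH) in the whole flask = 7.76 × 10^-3 × 250.0/10.0 = 0.194 mol
mass of NaOH = 0.194 × 40.00 = 7.76 g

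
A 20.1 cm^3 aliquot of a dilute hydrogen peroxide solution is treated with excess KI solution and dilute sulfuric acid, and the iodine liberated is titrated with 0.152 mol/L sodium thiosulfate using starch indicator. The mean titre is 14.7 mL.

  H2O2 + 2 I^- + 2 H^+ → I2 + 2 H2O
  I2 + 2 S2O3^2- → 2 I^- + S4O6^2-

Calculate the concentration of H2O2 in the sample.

0.0556 mol/L

n(S2O3^2-) = 0.0147 × 0.152 = 2.23 × 10^-3 mol
n(I2) = n(S2O3^2-)/2 = 1.12 × 10^-3 mol
n(H2O2) in the aliquot = 1.12 × 10^-3 mol (1:1 ratio)
[H2O2] = 1.12 × 10^-3 / 0.0201 = 0.0556 mol/L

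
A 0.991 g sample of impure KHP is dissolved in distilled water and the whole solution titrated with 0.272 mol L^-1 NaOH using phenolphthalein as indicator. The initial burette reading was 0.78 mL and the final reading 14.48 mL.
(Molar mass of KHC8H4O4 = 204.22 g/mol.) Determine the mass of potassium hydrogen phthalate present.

0.761 g

KHC8H4O4 + NaOH → KNaC8H4O4 + H2O
n(NaOH) = 0.0137 L × 0.272 mol/L = 3.73 × 10^-3 mol
n(KHC8H4O4) = 3.73 × 10^-3 mol (1:1 ratio)
mass of KHC8H4O4 = 3.73 × 10^-3 × 204.22 g/mol = 0.761 g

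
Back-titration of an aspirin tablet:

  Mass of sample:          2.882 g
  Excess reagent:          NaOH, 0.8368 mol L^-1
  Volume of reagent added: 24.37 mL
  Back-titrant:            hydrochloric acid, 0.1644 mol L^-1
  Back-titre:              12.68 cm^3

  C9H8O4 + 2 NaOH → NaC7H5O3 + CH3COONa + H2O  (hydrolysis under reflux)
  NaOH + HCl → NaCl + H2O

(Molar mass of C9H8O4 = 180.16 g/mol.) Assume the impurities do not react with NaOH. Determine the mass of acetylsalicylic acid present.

1.649 g

n(NaOH) added = 0.02437 × 0.8368 = 0.02039 mol
n(HCl) used in back-titration = 0.01268 × 0.1644 = 2.085 × 10^-3 mol
n(NaOH) left over = 2.085 × 10^-3 mol (1:1 ratio)
n(NaOH) consumed by analyte = 0.02039 − 2.085 × 10^-3 = 0.01831 mol
From the 1:2 ratio, n(C9H8O4) = 1/2 × 0.01831 = 9.154 × 10^-3 mol
mass of C9H8O4 = 9.154 × 10^-3 × 180.16 = 1.649 g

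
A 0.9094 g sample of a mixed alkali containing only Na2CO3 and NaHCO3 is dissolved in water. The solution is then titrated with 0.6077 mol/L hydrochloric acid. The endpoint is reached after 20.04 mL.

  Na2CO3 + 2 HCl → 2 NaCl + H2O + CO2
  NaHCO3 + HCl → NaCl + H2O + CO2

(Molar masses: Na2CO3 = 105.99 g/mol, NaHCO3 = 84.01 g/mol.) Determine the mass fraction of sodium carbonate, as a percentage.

n(HCl) = 0.02004 × 0.6077 = 0.01218 mol
Let x = n(Na2CO3), y = n(NaHCO3).
Titrant: 2x + 1y = 0.01218;  mass: 105.99x + 84.01y = 0.9094
Solving, x = 1.833 × 10^-3 mol, y = 8.512 × 10^-3 mol
mass of Na2CO3 = 1.833 × 10^-3 × 105.99 = 0.1943 g
% Na2CO3 = 0.1943 / 0.9094 × 100 = 21.36 %

21.36 %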